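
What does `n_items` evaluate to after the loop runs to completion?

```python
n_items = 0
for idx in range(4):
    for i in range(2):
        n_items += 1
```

Let's trace through this code step by step.

Initialize: n_items = 0
Entering loop: for idx in range(4):
After iteration 1: idx = 0, n_items = 2
After iteration 2: idx = 1, n_items = 4
After iteration 3: idx = 2, n_items = 6
After iteration 4: idx = 3, n_items = 8
Loop ends.

Final answer: 8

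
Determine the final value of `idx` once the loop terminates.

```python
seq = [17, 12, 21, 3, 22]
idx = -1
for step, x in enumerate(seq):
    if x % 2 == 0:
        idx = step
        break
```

Let's trace through this code step by step.

Initialize: seq = [17, 12, 21, 3, 22]
Initialize: idx = -1
Entering loop: for step, x in enumerate(seq):
After iteration 1: step = 0, x = 17, idx = -1
After iteration 2: step = 1, x = 12, idx = 1
Loop ends.

Final answer: 1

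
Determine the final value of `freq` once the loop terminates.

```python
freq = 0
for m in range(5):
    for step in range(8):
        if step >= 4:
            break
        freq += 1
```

Let's trace through this code step by step.

Initialize: freq = 0
Entering loop: for m in range(5):
After iteration 1: m = 0, freq = 4
After iteration 2: m = 1, freq = 8
After iteration 3: m = 2, freq = 12
After iteration 4: m = 3, freq = 16
After iteration 5: m = 4, freq = 20
Loop ends.

Final answer: 20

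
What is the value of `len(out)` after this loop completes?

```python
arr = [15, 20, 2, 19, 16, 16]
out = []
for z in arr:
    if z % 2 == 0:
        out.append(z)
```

Let's trace through this code step by step.

Initialize: arr = [15, 20, 2, 19, 16, 16]
Initialize: out = []
Entering loop: for z in arr:
After iteration 1: z = 15, out = []
After iteration 2: z = 20, out = [20]
After iteration 3: z = 2, out = [20, 2]
After iteration 4: z = 19, out = [20, 2]
After iteration 5: z = 16, out = [20, 2, 16]
After iteration 6: z = 16, out = [20, 2, 16, 16]
Loop ends.
len(out) = 4

Final answer: 4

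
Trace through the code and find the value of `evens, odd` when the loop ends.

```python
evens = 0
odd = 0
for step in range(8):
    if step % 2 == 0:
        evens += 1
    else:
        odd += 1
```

Let's trace through this code step by step.

Initialize: evens = 0
Initialize: odd = 0
Entering loop: for step in range(8):
After iteration 1: step = 0, evens = 1, odd = 0
After iteration 2: step = 1, evens = 1, odd = 1
After iteration 3: step = 2, evens = 2, odd = 1
After iteration 4: step = 3, evens = 2, odd = 2
After iteration 5: step = 4, evens = 3, odd = 2
After iteration 6: step = 5, evens = 3, odd = 3
After iteration 7: step = 6, evens = 4, odd = 3
After iteration 8: step = 7, evens = 4, odd = 4
Loop ends.

Final answer: 4, 4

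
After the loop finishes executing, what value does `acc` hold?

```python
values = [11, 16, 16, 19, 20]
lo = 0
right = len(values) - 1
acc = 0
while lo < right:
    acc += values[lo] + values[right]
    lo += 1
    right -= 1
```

Let's trace through this code step by step.

Initialize: values = [11, 16, 16, 19, 20]
Initialize: lo = 0
Initialize: right = 4
Initialize: acc = 0
Entering loop: while lo < right:
After iteration 1: lo = 1, right = 3, acc = 31
After iteration 2: lo = 2, right = 2, acc = 66
Loop ends.

Final answer: 66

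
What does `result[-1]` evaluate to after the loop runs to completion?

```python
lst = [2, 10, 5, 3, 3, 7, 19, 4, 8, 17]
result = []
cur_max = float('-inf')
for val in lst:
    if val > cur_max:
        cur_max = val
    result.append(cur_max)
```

Let's trace through this code step by step.

Initialize: lst = [2, 10, 5, 3, 3, 7, 19, 4, 8, 17]
Initialize: result = []
Initialize: cur_max = -inf
Entering loop: for val in lst:
After iteration 1: val = 2, result = [2], cur_max = 2
After iteration 2: val = 10, result = [2, 10], cur_max = 10
After iteration 3: val = 5, result = [2, 10, 10], cur_max = 10
After iteration 4: val = 3, result = [2, 10, 10, 10], cur_max = 10
After iteration 5: val = 3, result = [2, 10, 10, 10, 10], cur_max = 10
After iteration 6: val = 7, result = [2, 10, 10, 10, 10, 10], cur_max = 10
After iteration 7: val = 19, result = [2, 10, 10, 10, 10, 10, 19], cur_max = 19
After iteration 8: val = 4, result = [2, 10, 10, 10, 10, 10, 19, 19], cur_max = 19
After iteration 9: val = 8, result = [2, 10, 10, 10, 10, 10, 19, 19, 19], cur_max = 19
After iteration 10: val = 17, result = [2, 10, 10, 10, 10, 10, 19, 19, 19, 19], cur_max = 19
Loop ends.
result[-1] = 19

Final answer: 19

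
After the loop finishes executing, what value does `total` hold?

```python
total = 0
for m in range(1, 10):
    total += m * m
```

Let's trace through this code step by step.

Initialize: total = 0
Entering loop: for m in range(1, 10):
After iteration 1: m = 1, total = 1
After iteration 2: m = 2, total = 5
After iteration 3: m = 3, total = 14
After iteration 4: m = 4, total = 30
After iteration 5: m = 5, total = 55
After iteration 6: m = 6, total = 91
After iteration 7: m = 7, total = 140
After iteration 8: m = 8, total = 204
After iteration 9: m = 9, total = 285
Loop ends.

Final answer: 285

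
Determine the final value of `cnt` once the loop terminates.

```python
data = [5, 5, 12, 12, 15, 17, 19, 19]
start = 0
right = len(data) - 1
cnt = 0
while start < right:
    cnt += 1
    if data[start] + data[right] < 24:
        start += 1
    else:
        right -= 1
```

Let's trace through this code step by step.

Initialize: data = [5, 5, 12, 12, 15, 17, 19, 19]
Initialize: start = 0
Initialize: right = 7
Initialize: cnt = 0
Entering loop: while start < right:
After iteration 1: start = 0, right = 6, cnt = 1
After iteration 2: start = 0, right = 5, cnt = 2
After iteration 3: start = 1, right = 5, cnt = 3
After iteration 4: start = 2, right = 5, cnt = 4
After iteration 5: start = 2, right = 4, cnt = 5
After iteration 6: start = 2, right = 3, cnt = 6
After iteration 7: start = 2, right = 2, cnt = 7
Loop ends.

Final answer: 7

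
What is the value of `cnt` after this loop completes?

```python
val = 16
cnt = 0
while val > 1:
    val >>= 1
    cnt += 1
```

Let's trace through this code step by step.

Initialize: val = 16
Initialize: cnt = 0
Entering loop: while val > 1:
After iteration 1: val = 8, cnt = 1
After iteration 2: val = 4, cnt = 2
After iteration 3: val = 2, cnt = 3
After iteration 4: val = 1, cnt = 4
Loop ends.

Final answer: 4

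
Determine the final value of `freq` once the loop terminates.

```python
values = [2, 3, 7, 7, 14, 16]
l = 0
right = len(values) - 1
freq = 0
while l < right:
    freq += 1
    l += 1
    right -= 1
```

Let's trace through this code step by step.

Initialize: values = [2, 3, 7, 7, 14, 16]
Initialize: l = 0
Initialize: right = 5
Initialize: freq = 0
Entering loop: while l < right:
After iteration 1: l = 1, right = 4, freq = 1
After iteration 2: l = 2, right = 3, freq = 2
After iteration 3: l = 3, right = 2, freq = 3
Loop ends.

Final answer: 3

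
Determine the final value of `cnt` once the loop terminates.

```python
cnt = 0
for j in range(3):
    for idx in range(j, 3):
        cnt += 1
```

Let's trace through this code step by step.

Initialize: cnt = 0
Entering loop: for j in range(3):
After iteration 1: j = 0, cnt = 3
After iteration 2: j = 1, cnt = 5
After iteration 3: j = 2, cnt = 6
Loop ends.

Final answer: 6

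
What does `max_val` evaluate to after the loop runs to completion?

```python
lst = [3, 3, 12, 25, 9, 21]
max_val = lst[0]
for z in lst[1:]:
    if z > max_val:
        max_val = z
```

Let's trace through this code step by step.

Initialize: lst = [3, 3, 12, 25, 9, 21]
Initialize: max_val = 3
Entering loop: for z in lst[1:]:
After iteration 1: z = 3, max_val = 3
After iteration 2: z = 12, max_val = 12
After iteration 3: z = 25, max_val = 25
After iteration 4: z = 9, max_val = 25
After iteration 5: z = 21, max_val = 25
Loop ends.

Final answer: 25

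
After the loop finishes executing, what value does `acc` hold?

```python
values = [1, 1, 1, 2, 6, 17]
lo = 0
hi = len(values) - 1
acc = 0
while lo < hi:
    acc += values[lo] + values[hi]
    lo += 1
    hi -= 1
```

Let's trace through this code step by step.

Initialize: values = [1, 1, 1, 2, 6, 17]
Initialize: lo = 0
Initialize: hi = 5
Initialize: acc = 0
Entering loop: while lo < hi:
After iteration 1: lo = 1, hi = 4, acc = 18
After iteration 2: lo = 2, hi = 3, acc = 25
After iteration 3: lo = 3, hi = 2, acc = 28
Loop ends.

Final answer: 28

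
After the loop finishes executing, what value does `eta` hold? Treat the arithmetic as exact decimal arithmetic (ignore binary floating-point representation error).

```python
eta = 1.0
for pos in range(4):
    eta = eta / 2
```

Let's trace through this code step by step.

Initialize: eta = 1.0
Entering loop: for pos in range(4):
After iteration 1: pos = 0, eta = 0.5
After iteration 2: pos = 1, eta = 0.25
After iteration 3: pos = 2, eta = 0.125
After iteration 4: pos = 3, eta = 0.0625
Loop ends.

Final answer: 0.0625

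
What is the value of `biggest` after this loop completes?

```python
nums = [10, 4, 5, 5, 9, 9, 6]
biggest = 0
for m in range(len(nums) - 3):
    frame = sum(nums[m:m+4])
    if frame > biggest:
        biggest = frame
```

Let's trace through this code step by step.

Initialize: nums = [10, 4, 5, 5, 9, 9, 6]
Initialize: biggest = 0
Entering loop: for m in range(len(nums) - 3):
After iteration 1: m = 0, biggest = 24, frame = 24
After iteration 2: m = 1, biggest = 24, frame = 23
After iteration 3: m = 2, biggest = 28, frame = 28
After iteration 4: m = 3, biggest = 29, frame = 29
Loop ends.

Final answer: 29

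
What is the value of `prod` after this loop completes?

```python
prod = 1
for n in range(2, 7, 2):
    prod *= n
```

Let's trace through this code step by step.

Initialize: prod = 1
Entering loop: for n in range(2, 7, 2):
After iteration 1: n = 2, prod = 2
After iteration 2: n = 4, prod = 8
After iteration 3: n = 6, prod = 48
Loop ends.

Final answer: 48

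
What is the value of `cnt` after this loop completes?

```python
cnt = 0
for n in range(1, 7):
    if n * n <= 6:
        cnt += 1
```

Let's trace through this code step by step.

Initialize: cnt = 0
Entering loop: for n in range(1, 7):
After iteration 1: n = 1, cnt = 1
After iteration 2: n = 2, cnt = 2
After iteration 3: n = 3, cnt = 2
After iteration 4: n = 4, cnt = 2
After iteration 5: n = 5, cnt = 2
After iteration 6: n = 6, cnt = 2
Loop ends.

Final answer: 2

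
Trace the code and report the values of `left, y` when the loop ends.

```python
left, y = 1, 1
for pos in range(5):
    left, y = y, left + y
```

Let's trace through this code step by step.

Initialize: left = 1
Initialize: y = 1
Entering loop: for pos in range(5):
After iteration 1: pos = 0, left = 1, y = 2
After iteration 2: pos = 1, left = 2, y = 3
After iteration 3: pos = 2, left = 3, y = 5
After iteration 4: pos = 3, left = 5, y = 8
After iteration 5: pos = 4, left = 8, y = 13
Loop ends.

Final answer: 8, 13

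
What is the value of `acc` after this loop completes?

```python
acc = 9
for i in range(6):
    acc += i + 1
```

Let's trace through this code step by step.

Initialize: acc = 9
Entering loop: for i in range(6):
After iteration 1: i = 0, acc = 10
After iteration 2: i = 1, acc = 12
After iteration 3: i = 2, acc = 15
After iteration 4: i = 3, acc = 19
After iteration 5: i = 4, acc = 24
After iteration 6: i = 5, acc = 30
Loop ends.

Final answer: 30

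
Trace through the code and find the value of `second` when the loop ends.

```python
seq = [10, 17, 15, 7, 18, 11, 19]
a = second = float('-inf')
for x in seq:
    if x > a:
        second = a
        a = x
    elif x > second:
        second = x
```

Let's trace through this code step by step.

Initialize: seq = [10, 17, 15, 7, 18, 11, 19]
Initialize: a = -inf
Initialize: second = -inf
Entering loop: for x in seq:
After iteration 1: x = 10, a = 10, second = -inf
After iteration 2: x = 17, a = 17, second = 10
After iteration 3: x = 15, a = 17, second = 15
After iteration 4: x = 7, a = 17, second = 15
After iteration 5: x = 18, a = 18, second = 17
After iteration 6: x = 11, a = 18, second = 17
After iteration 7: x = 19, a = 19, second = 18
Loop ends.

Final answer: 18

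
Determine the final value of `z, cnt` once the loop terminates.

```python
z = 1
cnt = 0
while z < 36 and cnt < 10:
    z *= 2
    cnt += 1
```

Let's trace through this code step by step.

Initialize: z = 1
Initialize: cnt = 0
Entering loop: while z < 36 and cnt < 10:
After iteration 1: z = 2, cnt = 1
After iteration 2: z = 4, cnt = 2
After iteration 3: z = 8, cnt = 3
After iteration 4: z = 16, cnt = 4
After iteration 5: z = 32, cnt = 5
After iteration 6: z = 64, cnt = 6
Loop ends.

Final answer: 64, 6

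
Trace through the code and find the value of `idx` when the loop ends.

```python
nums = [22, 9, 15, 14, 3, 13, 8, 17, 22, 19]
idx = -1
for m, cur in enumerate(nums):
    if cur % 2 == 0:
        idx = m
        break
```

Let's trace through this code step by step.

Initialize: nums = [22, 9, 15, 14, 3, 13, 8, 17, 22, 19]
Initialize: idx = -1
Entering loop: for m, cur in enumerate(nums):
After iteration 1: m = 0, cur = 22, idx = 0
Loop ends.

Final answer: 0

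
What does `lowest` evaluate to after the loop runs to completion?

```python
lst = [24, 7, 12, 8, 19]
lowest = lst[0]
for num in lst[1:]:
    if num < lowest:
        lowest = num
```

Let's trace through this code step by step.

Initialize: lst = [24, 7, 12, 8, 19]
Initialize: lowest = 24
Entering loop: for num in lst[1:]:
After iteration 1: num = 7, lowest = 7
After iteration 2: num = 12, lowest = 7
After iteration 3: num = 8, lowest = 7
After iteration 4: num = 19, lowest = 7
Loop ends.

Final answer: 7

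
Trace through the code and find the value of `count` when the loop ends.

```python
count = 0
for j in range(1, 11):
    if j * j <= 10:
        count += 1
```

Let's trace through this code step by step.

Initialize: count = 0
Entering loop: for j in range(1, 11):
After iteration 1: j = 1, count = 1
After iteration 2: j = 2, count = 2
After iteration 3: j = 3, count = 3
After iteration 4: j = 4, count = 3
After iteration 5: j = 5, count = 3
After iteration 6: j = 6, count = 3
After iteration 7: j = 7, count = 3
After iteration 8: j = 8, count = 3
After iteration 9: j = 9, count = 3
After iteration 10: j = 10, count = 3
Loop ends.

Final answer: 3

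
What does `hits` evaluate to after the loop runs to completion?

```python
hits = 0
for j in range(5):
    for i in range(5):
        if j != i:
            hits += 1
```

Let's trace through this code step by step.

Initialize: hits = 0
Entering loop: for j in range(5):
After iteration 1: j = 0, hits = 4
After iteration 2: j = 1, hits = 8
After iteration 3: j = 2, hits = 12
After iteration 4: j = 3, hits = 16
After iteration 5: j = 4, hits = 20
Loop ends.

Final answer: 20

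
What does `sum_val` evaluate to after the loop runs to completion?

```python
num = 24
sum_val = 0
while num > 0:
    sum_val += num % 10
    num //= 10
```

Let's trace through this code step by step.

Initialize: num = 24
Initialize: sum_val = 0
Entering loop: while num > 0:
After iteration 1: num = 2, sum_val = 4
After iteration 2: num = 0, sum_val = 6
Loop ends.

Final answer: 6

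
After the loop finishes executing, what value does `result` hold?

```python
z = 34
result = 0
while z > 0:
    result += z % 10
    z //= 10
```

Let's trace through this code step by step.

Initialize: z = 34
Initialize: result = 0
Entering loop: while z > 0:
After iteration 1: z = 3, result = 4
After iteration 2: z = 0, result = 7
Loop ends.

Final answer: 7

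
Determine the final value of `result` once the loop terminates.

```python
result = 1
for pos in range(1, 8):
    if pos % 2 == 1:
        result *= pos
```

Let's trace through this code step by step.

Initialize: result = 1
Entering loop: for pos in range(1, 8):
After iteration 1: pos = 1, result = 1
After iteration 2: pos = 2, result = 1
After iteration 3: pos = 3, result = 3
After iteration 4: pos = 4, result = 3
After iteration 5: pos = 5, result = 15
After iteration 6: pos = 6, result = 15
After iteration 7: pos = 7, result = 105
Loop ends.

Final answer: 105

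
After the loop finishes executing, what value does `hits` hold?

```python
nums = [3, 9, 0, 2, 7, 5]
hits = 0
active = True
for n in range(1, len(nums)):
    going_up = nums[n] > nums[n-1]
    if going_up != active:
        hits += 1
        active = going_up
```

Let's trace through this code step by step.

Initialize: nums = [3, 9, 0, 2, 7, 5]
Initialize: hits = 0
Initialize: active = True
Entering loop: for n in range(1, len(nums)):
After iteration 1: n = 1, hits = 0, active = True, going_up = True
After iteration 2: n = 2, hits = 1, active = False, going_up = False
After iteration 3: n = 3, hits = 2, active = True, going_up = True
After iteration 4: n = 4, hits = 2, active = True, going_up = True
After iteration 5: n = 5, hits = 3, active = False, going_up = False
Loop ends.

Final answer: 3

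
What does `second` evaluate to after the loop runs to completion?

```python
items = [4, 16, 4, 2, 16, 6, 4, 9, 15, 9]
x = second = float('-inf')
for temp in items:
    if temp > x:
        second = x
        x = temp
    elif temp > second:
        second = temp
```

Let's trace through this code step by step.

Initialize: items = [4, 16, 4, 2, 16, 6, 4, 9, 15, 9]
Initialize: x = -inf
Initialize: second = -inf
Entering loop: for temp in items:
After iteration 1: temp = 4, x = 4, second = -inf
After iteration 2: temp = 16, x = 16, second = 4
After iteration 3: temp = 4, x = 16, second = 4
After iteration 4: temp = 2, x = 16, second = 4
After iteration 5: temp = 16, x = 16, second = 16
After iteration 6: temp = 6, x = 16, second = 16
After iteration 7: temp = 4, x = 16, second = 16
After iteration 8: temp = 9, x = 16, second = 16
After iteration 9: temp = 15, x = 16, second = 16
After iteration 10: temp = 9, x = 16, second = 16
Loop ends.

Final answer: 16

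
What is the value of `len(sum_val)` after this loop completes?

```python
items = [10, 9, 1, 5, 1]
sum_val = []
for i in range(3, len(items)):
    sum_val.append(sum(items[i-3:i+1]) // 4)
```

Let's trace through this code step by step.

Initialize: items = [10, 9, 1, 5, 1]
Initialize: sum_val = []
Entering loop: for i in range(3, len(items)):
After iteration 1: i = 3, sum_val = [6]
After iteration 2: i = 4, sum_val = [6, 4]
Loop ends.
len(sum_val) = 2

Final answer: 2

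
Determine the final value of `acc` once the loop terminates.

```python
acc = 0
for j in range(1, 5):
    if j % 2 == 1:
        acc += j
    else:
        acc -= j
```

Let's trace through this code step by step.

Initialize: acc = 0
Entering loop: for j in range(1, 5):
After iteration 1: j = 1, acc = 1
After iteration 2: j = 2, acc = -1
After iteration 3: j = 3, acc = 2
After iteration 4: j = 4, acc = -2
Loop ends.

Final answer: -2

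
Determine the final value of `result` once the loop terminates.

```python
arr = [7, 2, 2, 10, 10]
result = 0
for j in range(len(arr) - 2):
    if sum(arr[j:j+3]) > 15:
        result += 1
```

Let's trace through this code step by step.

Initialize: arr = [7, 2, 2, 10, 10]
Initialize: result = 0
Entering loop: for j in range(len(arr) - 2):
After iteration 1: j = 0, result = 0
After iteration 2: j = 1, result = 0
After iteration 3: j = 2, result = 1
Loop ends.

Final answer: 1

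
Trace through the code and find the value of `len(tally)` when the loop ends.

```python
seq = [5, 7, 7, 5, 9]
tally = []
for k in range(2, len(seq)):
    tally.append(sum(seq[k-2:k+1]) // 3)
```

Let's trace through this code step by step.

Initialize: seq = [5, 7, 7, 5, 9]
Initialize: tally = []
Entering loop: for k in range(2, len(seq)):
After iteration 1: k = 2, tally = [6]
After iteration 2: k = 3, tally = [6, 6]
After iteration 3: k = 4, tally = [6, 6, 7]
Loop ends.
len(tally) = 3

Final answer: 3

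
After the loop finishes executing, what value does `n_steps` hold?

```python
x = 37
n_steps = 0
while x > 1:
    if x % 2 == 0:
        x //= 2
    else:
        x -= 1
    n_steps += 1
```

Let's trace through this code step by step.

Initialize: x = 37
Initialize: n_steps = 0
Entering loop: while x > 1:
After iteration 1: x = 36, n_steps = 1
After iteration 2: x = 18, n_steps = 2
After iteration 3: x = 9, n_steps = 3
After iteration 4: x = 8, n_steps = 4
After iteration 5: x = 4, n_steps = 5
After iteration 6: x = 2, n_steps = 6
After iteration 7: x = 1, n_steps = 7
Loop ends.

Final answer: 7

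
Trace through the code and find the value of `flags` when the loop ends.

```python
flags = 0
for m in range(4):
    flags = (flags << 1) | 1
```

Let's trace through this code step by step.

Initialize: flags = 0
Entering loop: for m in range(4):
After iteration 1: m = 0, flags = 1
After iteration 2: m = 1, flags = 3
After iteration 3: m = 2, flags = 7
After iteration 4: m = 3, flags = 15
Loop ends.

Final answer: 15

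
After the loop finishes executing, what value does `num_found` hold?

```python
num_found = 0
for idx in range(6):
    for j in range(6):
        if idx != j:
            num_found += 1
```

Let's trace through this code step by step.

Initialize: num_found = 0
Entering loop: for idx in range(6):
After iteration 1: idx = 0, num_found = 5
After iteration 2: idx = 1, num_found = 10
After iteration 3: idx = 2, num_found = 15
After iteration 4: idx = 3, num_found = 20
After iteration 5: idx = 4, num_found = 25
After iteration 6: idx = 5, num_found = 30
Loop ends.

Final answer: 30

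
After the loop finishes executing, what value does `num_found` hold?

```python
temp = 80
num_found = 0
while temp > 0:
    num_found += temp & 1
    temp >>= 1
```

Let's trace through this code step by step.

Initialize: temp = 80
Initialize: num_found = 0
Entering loop: while temp > 0:
After iteration 1: temp = 40, num_found = 0
After iteration 2: temp = 20, num_found = 0
After iteration 3: temp = 10, num_found = 0
After iteration 4: temp = 5, num_found = 0
After iteration 5: temp = 2, num_found = 1
After iteration 6: temp = 1, num_found = 1
After iteration 7: temp = 0, num_found = 2
Loop ends.

Final answer: 2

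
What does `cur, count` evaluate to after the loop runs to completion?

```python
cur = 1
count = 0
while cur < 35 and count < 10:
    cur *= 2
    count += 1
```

Let's trace through this code step by step.

Initialize: cur = 1
Initialize: count = 0
Entering loop: while cur < 35 and count < 10:
After iteration 1: cur = 2, count = 1
After iteration 2: cur = 4, count = 2
After iteration 3: cur = 8, count = 3
After iteration 4: cur = 16, count = 4
After iteration 5: cur = 32, count = 5
After iteration 6: cur = 64, count = 6
Loop ends.

Final answer: 64, 6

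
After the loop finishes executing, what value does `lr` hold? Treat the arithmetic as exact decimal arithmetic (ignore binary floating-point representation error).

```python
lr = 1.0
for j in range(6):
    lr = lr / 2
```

Let's trace through this code step by step.

Initialize: lr = 1.0
Entering loop: for j in range(6):
After iteration 1: j = 0, lr = 0.5
After iteration 2: j = 1, lr = 0.25
After iteration 3: j = 2, lr = 0.125
After iteration 4: j = 3, lr = 0.0625
After iteration 5: j = 4, lr = 0.03125
After iteration 6: j = 5, lr = 0.015625
Loop ends.

Final answer: 0.015625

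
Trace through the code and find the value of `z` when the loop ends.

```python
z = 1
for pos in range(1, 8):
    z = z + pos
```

Let's trace through this code step by step.

Initialize: z = 1
Entering loop: for pos in range(1, 8):
After iteration 1: pos = 1, z = 2
After iteration 2: pos = 2, z = 4
After iteration 3: pos = 3, z = 7
After iteration 4: pos = 4, z = 11
After iteration 5: pos = 5, z = 16
After iteration 6: pos = 6, z = 22
After iteration 7: pos = 7, z = 29
Loop ends.

Final answer: 29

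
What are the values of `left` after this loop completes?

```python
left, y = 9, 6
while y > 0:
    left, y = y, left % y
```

Let's trace through this code step by step.

Initialize: left = 9
Initialize: y = 6
Entering loop: while y > 0:
After iteration 1: left = 6, y = 3
After iteration 2: left = 3, y = 0
Loop ends.

Final answer: 3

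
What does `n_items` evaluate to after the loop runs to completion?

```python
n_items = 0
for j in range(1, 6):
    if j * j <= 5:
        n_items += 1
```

Let's trace through this code step by step.

Initialize: n_items = 0
Entering loop: for j in range(1, 6):
After iteration 1: j = 1, n_items = 1
After iteration 2: j = 2, n_items = 2
After iteration 3: j = 3, n_items = 2
After iteration 4: j = 4, n_items = 2
After iteration 5: j = 5, n_items = 2
Loop ends.

Final answer: 2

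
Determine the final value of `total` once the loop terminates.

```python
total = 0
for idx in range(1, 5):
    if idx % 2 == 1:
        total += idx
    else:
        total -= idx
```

Let's trace through this code step by step.

Initialize: total = 0
Entering loop: for idx in range(1, 5):
After iteration 1: idx = 1, total = 1
After iteration 2: idx = 2, total = -1
After iteration 3: idx = 3, total = 2
After iteration 4: idx = 4, total = -2
Loop ends.

Final answer: -2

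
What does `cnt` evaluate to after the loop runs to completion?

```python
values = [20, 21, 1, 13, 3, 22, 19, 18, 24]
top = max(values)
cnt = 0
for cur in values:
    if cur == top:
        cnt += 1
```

Let's trace through this code step by step.

Initialize: values = [20, 21, 1, 13, 3, 22, 19, 18, 24]
Initialize: top = 24
Initialize: cnt = 0
Entering loop: for cur in values:
After iteration 1: cur = 20, cnt = 0
After iteration 2: cur = 21, cnt = 0
After iteration 3: cur = 1, cnt = 0
After iteration 4: cur = 13, cnt = 0
After iteration 5: cur = 3, cnt = 0
After iteration 6: cur = 22, cnt = 0
After iteration 7: cur = 19, cnt = 0
After iteration 8: cur = 18, cnt = 0
After iteration 9: cur = 24, cnt = 1
Loop ends.

Final answer: 1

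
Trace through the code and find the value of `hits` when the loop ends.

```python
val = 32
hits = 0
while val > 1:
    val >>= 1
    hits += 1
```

Let's trace through this code step by step.

Initialize: val = 32
Initialize: hits = 0
Entering loop: while val > 1:
After iteration 1: val = 16, hits = 1
After iteration 2: val = 8, hits = 2
After iteration 3: val = 4, hits = 3
After iteration 4: val = 2, hits = 4
After iteration 5: val = 1, hits = 5
Loop ends.

Final answer: 5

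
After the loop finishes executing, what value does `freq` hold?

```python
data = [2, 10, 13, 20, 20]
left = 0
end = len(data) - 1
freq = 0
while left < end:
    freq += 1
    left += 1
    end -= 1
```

Let's trace through this code step by step.

Initialize: data = [2, 10, 13, 20, 20]
Initialize: left = 0
Initialize: end = 4
Initialize: freq = 0
Entering loop: while left < end:
After iteration 1: left = 1, end = 3, freq = 1
After iteration 2: left = 2, end = 2, freq = 2
Loop ends.

Final answer: 2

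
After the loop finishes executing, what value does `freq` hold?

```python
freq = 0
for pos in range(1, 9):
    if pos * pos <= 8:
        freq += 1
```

Let's trace through this code step by step.

Initialize: freq = 0
Entering loop: for pos in range(1, 9):
After iteration 1: pos = 1, freq = 1
After iteration 2: pos = 2, freq = 2
After iteration 3: pos = 3, freq = 2
After iteration 4: pos = 4, freq = 2
After iteration 5: pos = 5, freq = 2
After iteration 6: pos = 6, freq = 2
After iteration 7: pos = 7, freq = 2
After iteration 8: pos = 8, freq = 2
Loop ends.

Final answer: 2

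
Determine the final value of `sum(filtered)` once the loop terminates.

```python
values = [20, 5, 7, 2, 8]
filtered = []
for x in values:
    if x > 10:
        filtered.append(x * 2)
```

Let's trace through this code step by step.

Initialize: values = [20, 5, 7, 2, 8]
Initialize: filtered = []
Entering loop: for x in values:
After iteration 1: x = 20, filtered = [40]
After iteration 2: x = 5, filtered = [40]
After iteration 3: x = 7, filtered = [40]
After iteration 4: x = 2, filtered = [40]
After iteration 5: x = 8, filtered = [40]
Loop ends.
sum(filtered) = 40

Final answer: 40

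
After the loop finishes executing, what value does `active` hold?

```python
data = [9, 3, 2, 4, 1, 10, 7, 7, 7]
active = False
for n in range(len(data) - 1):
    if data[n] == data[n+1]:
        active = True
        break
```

Let's trace through this code step by step.

Initialize: data = [9, 3, 2, 4, 1, 10, 7, 7, 7]
Initialize: active = False
Entering loop: for n in range(len(data) - 1):
After iteration 1: n = 0, active = False
After iteration 2: n = 1, active = False
After iteration 3: n = 2, active = False
After iteration 4: n = 3, active = False
After iteration 5: n = 4, active = False
After iteration 6: n = 5, active = False
After iteration 7: n = 6, active = True
Loop ends.

Final answer: True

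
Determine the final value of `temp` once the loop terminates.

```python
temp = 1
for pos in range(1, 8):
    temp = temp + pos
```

Let's trace through this code step by step.

Initialize: temp = 1
Entering loop: for pos in range(1, 8):
After iteration 1: pos = 1, temp = 2
After iteration 2: pos = 2, temp = 4
After iteration 3: pos = 3, temp = 7
After iteration 4: pos = 4, temp = 11
After iteration 5: pos = 5, temp = 16
After iteration 6: pos = 6, temp = 22
After iteration 7: pos = 7, temp = 29
Loop ends.

Final answer: 29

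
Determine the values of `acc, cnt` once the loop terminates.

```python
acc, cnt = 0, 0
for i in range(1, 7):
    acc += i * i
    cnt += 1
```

Let's trace through this code step by step.

Initialize: acc = 0
Initialize: cnt = 0
Entering loop: for i in range(1, 7):
After iteration 1: i = 1, acc = 1, cnt = 1
After iteration 2: i = 2, acc = 5, cnt = 2
After iteration 3: i = 3, acc = 14, cnt = 3
After iteration 4: i = 4, acc = 30, cnt = 4
After iteration 5: i = 5, acc = 55, cnt = 5
After iteration 6: i = 6, acc = 91, cnt = 6
Loop ends.

Final answer: 91, 6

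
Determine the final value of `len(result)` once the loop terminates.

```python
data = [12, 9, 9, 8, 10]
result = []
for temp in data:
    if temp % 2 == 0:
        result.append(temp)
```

Let's trace through this code step by step.

Initialize: data = [12, 9, 9, 8, 10]
Initialize: result = []
Entering loop: for temp in data:
After iteration 1: temp = 12, result = [12]
After iteration 2: temp = 9, result = [12]
After iteration 3: temp = 9, result = [12]
After iteration 4: temp = 8, result = [12, 8]
After iteration 5: temp = 10, result = [12, 8, 10]
Loop ends.
len(result) = 3

Final answer: 3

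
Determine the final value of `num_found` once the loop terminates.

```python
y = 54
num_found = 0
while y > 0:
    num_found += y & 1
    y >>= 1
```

Let's trace through this code step by step.

Initialize: y = 54
Initialize: num_found = 0
Entering loop: while y > 0:
After iteration 1: y = 27, num_found = 0
After iteration 2: y = 13, num_found = 1
After iteration 3: y = 6, num_found = 2
After iteration 4: y = 3, num_found = 2
After iteration 5: y = 1, num_found = 3
After iteration 6: y = 0, num_found = 4
Loop ends.

Final answer: 4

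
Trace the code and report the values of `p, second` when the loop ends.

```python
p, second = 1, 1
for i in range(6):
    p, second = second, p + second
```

Let's trace through this code step by step.

Initialize: p = 1
Initialize: second = 1
Entering loop: for i in range(6):
After iteration 1: i = 0, p = 1, second = 2
After iteration 2: i = 1, p = 2, second = 3
After iteration 3: i = 2, p = 3, second = 5
After iteration 4: i = 3, p = 5, second = 8
After iteration 5: i = 4, p = 8, second = 13
After iteration 6: i = 5, p = 13, second = 21
Loop ends.

Final answer: 13, 21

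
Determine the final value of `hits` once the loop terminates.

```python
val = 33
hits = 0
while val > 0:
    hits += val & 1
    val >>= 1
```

Let's trace through this code step by step.

Initialize: val = 33
Initialize: hits = 0
Entering loop: while val > 0:
After iteration 1: val = 16, hits = 1
After iteration 2: val = 8, hits = 1
After iteration 3: val = 4, hits = 1
After iteration 4: val = 2, hits = 1
After iteration 5: val = 1, hits = 1
After iteration 6: val = 0, hits = 2
Loop ends.

Final answer: 2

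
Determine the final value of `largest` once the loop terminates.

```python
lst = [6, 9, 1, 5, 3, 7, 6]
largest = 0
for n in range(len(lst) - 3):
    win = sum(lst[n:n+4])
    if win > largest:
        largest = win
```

Let's trace through this code step by step.

Initialize: lst = [6, 9, 1, 5, 3, 7, 6]
Initialize: largest = 0
Entering loop: for n in range(len(lst) - 3):
After iteration 1: n = 0, largest = 21, win = 21
After iteration 2: n = 1, largest = 21, win = 18
After iteration 3: n = 2, largest = 21, win = 16
After iteration 4: n = 3, largest = 21, win = 21
Loop ends.

Final answer: 21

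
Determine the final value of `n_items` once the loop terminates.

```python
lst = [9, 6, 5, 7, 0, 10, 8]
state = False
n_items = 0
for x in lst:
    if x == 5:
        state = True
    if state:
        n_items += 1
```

Let's trace through this code step by step.

Initialize: lst = [9, 6, 5, 7, 0, 10, 8]
Initialize: state = False
Initialize: n_items = 0
Entering loop: for x in lst:
After iteration 1: x = 9, state = False, n_items = 0
After iteration 2: x = 6, state = False, n_items = 0
After iteration 3: x = 5, state = True, n_items = 1
After iteration 4: x = 7, state = True, n_items = 2
After iteration 5: x = 0, state = True, n_items = 3
After iteration 6: x = 10, state = True, n_items = 4
After iteration 7: x = 8, state = True, n_items = 5
Loop ends.

Final answer: 5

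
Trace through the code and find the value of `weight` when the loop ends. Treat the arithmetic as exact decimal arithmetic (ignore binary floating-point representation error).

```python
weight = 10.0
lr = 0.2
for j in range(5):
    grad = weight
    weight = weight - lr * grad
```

Let's trace through this code step by step.

Initialize: weight = 10.0
Initialize: lr = 0.2
Entering loop: for j in range(5):
After iteration 1: j = 0, weight = 8.0, grad = 10.0
After iteration 2: j = 1, weight = 6.4, grad = 8.0
After iteration 3: j = 2, weight = 5.12, grad = 6.4
After iteration 4: j = 3, weight = 4.096, grad = 5.12
After iteration 5: j = 4, weight = 3.2768, grad = 4.096
Loop ends.

Final answer: 3.2768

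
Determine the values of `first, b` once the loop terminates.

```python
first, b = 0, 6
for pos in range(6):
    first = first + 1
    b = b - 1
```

Let's trace through this code step by step.

Initialize: first = 0
Initialize: b = 6
Entering loop: for pos in range(6):
After iteration 1: pos = 0, first = 1, b = 5
After iteration 2: pos = 1, first = 2, b = 4
After iteration 3: pos = 2, first = 3, b = 3
After iteration 4: pos = 3, first = 4, b = 2
After iteration 5: pos = 4, first = 5, b = 1
After iteration 6: pos = 5, first = 6, b = 0
Loop ends.

Final answer: 6, 0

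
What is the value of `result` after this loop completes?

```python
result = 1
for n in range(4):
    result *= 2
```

Let's trace through this code step by step.

Initialize: result = 1
Entering loop: for n in range(4):
After iteration 1: n = 0, result = 2
After iteration 2: n = 1, result = 4
After iteration 3: n = 2, result = 8
After iteration 4: n = 3, result = 16
Loop ends.

Final answer: 16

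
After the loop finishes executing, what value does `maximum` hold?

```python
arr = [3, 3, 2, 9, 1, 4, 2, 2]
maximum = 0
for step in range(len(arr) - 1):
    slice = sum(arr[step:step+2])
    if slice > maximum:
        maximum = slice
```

Let's trace through this code step by step.

Initialize: arr = [3, 3, 2, 9, 1, 4, 2, 2]
Initialize: maximum = 0
Entering loop: for step in range(len(arr) - 1):
After iteration 1: step = 0, maximum = 6, slice = 6
After iteration 2: step = 1, maximum = 6, slice = 5
After iteration 3: step = 2, maximum = 11, slice = 11
After iteration 4: step = 3, maximum = 11, slice = 10
After iteration 5: step = 4, maximum = 11, slice = 5
After iteration 6: step = 5, maximum = 11, slice = 6
After iteration 7: step = 6, maximum = 11, slice = 4
Loop ends.

Final answer: 11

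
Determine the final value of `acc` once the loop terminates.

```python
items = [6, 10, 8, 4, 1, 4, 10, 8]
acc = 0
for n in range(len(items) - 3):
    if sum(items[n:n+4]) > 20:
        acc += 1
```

Let's trace through this code step by step.

Initialize: items = [6, 10, 8, 4, 1, 4, 10, 8]
Initialize: acc = 0
Entering loop: for n in range(len(items) - 3):
After iteration 1: n = 0, acc = 1
After iteration 2: n = 1, acc = 2
After iteration 3: n = 2, acc = 2
After iteration 4: n = 3, acc = 2
After iteration 5: n = 4, acc = 3
Loop ends.

Final answer: 3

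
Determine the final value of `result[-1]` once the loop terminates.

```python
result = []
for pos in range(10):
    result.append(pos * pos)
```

Let's trace through this code step by step.

Initialize: result = []
Entering loop: for pos in range(10):
After iteration 1: pos = 0, result = [0]
After iteration 2: pos = 1, result = [0, 1]
After iteration 3: pos = 2, result = [0, 1, 4]
After iteration 4: pos = 3, result = [0, 1, 4, 9]
After iteration 5: pos = 4, result = [0, 1, 4, 9, 16]
After iteration 6: pos = 5, result = [0, 1, 4, 9, 16, 25]
After iteration 7: pos = 6, result = [0, 1, 4, 9, 16, 25, 36]
After iteration 8: pos = 7, result = [0, 1, 4, 9, 16, 25, 36, 49]
After iteration 9: pos = 8, result = [0, 1, 4, 9, 16, 25, 36, 49, 64]
After iteration 10: pos = 9, result = [0, 1, 4, 9, 16, 25, 36, 49, 64, 81]
Loop ends.
result[-1] = 81

Final answer: 81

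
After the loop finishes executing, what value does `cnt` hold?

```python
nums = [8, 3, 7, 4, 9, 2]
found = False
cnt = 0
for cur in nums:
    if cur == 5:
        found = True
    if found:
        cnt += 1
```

Let's trace through this code step by step.

Initialize: nums = [8, 3, 7, 4, 9, 2]
Initialize: found = False
Initialize: cnt = 0
Entering loop: for cur in nums:
After iteration 1: cur = 8, cnt = 0
After iteration 2: cur = 3, cnt = 0
After iteration 3: cur = 7, cnt = 0
After iteration 4: cur = 4, cnt = 0
After iteration 5: cur = 9, cnt = 0
After iteration 6: cur = 2, cnt = 0
Loop ends.

Final answer: 0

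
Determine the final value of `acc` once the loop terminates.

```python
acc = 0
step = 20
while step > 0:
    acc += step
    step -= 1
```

Let's trace through this code step by step.

Initialize: acc = 0
Initialize: step = 20
Entering loop: while step > 0:
After iteration 1: acc = 20, step = 19
After iteration 2: acc = 39, step = 18
After iteration 3: acc = 57, step = 17
After iteration 4: acc = 74, step = 16
After iteration 5: acc = 90, step = 15
After iteration 6: acc = 105, step = 14
After iteration 7: acc = 119, step = 13
After iteration 8: acc = 132, step = 12
After iteration 9: acc = 144, step = 11
After iteration 10: acc = 155, step = 10
After iteration 11: acc = 165, step = 9
After iteration 12: acc = 174, step = 8
After iteration 13: acc = 182, step = 7
After iteration 14: acc = 189, step = 6
After iteration 15: acc = 195, step = 5
After iteration 16: acc = 200, step = 4
After iteration 17: acc = 204, step = 3
After iteration 18: acc = 207, step = 2
After iteration 19: acc = 209, step = 1
After iteration 20: acc = 210, step = 0
Loop ends.

Final answer: 210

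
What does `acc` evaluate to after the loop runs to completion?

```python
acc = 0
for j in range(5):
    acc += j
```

Let's trace through this code step by step.

Initialize: acc = 0
Entering loop: for j in range(5):
After iteration 1: j = 0, acc = 0
After iteration 2: j = 1, acc = 1
After iteration 3: j = 2, acc = 3
After iteration 4: j = 3, acc = 6
After iteration 5: j = 4, acc = 10
Loop ends.

Final answer: 10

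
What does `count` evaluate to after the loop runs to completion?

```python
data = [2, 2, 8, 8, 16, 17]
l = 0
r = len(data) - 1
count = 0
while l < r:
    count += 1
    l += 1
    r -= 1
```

Let's trace through this code step by step.

Initialize: data = [2, 2, 8, 8, 16, 17]
Initialize: l = 0
Initialize: r = 5
Initialize: count = 0
Entering loop: while l < r:
After iteration 1: l = 1, r = 4, count = 1
After iteration 2: l = 2, r = 3, count = 2
After iteration 3: l = 3, r = 2, count = 3
Loop ends.

Final answer: 3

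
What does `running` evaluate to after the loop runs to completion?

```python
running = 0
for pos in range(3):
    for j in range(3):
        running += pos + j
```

Let's trace through this code step by step.

Initialize: running = 0
Entering loop: for pos in range(3):
After iteration 1: pos = 0, running = 3
After iteration 2: pos = 1, running = 9
After iteration 3: pos = 2, running = 18
Loop ends.

Final answer: 18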